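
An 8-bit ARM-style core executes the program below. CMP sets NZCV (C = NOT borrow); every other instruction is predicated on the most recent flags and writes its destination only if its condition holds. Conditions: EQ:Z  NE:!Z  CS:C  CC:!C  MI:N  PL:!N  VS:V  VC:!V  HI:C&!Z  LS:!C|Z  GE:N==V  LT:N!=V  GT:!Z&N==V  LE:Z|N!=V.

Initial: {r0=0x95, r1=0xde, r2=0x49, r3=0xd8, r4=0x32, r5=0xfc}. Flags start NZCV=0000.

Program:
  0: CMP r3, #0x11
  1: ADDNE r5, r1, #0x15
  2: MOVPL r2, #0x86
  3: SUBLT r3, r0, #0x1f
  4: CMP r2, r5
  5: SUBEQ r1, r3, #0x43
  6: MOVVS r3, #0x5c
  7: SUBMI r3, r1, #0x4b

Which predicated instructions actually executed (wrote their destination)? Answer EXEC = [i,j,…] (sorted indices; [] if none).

EXEC = [1,3]

[0] flags=1010 → (cmp)
[1] flags=1010 NE?T → r5=0xf3
[2] flags=1010 PL?F → skip
[3] flags=1010 LT?T → r3=0x76
[4] flags=0000 → (cmp)
[5] flags=0000 EQ?F → skip
[6] flags=0000 VS?F → skip
[7] flags=0000 MI?F → skip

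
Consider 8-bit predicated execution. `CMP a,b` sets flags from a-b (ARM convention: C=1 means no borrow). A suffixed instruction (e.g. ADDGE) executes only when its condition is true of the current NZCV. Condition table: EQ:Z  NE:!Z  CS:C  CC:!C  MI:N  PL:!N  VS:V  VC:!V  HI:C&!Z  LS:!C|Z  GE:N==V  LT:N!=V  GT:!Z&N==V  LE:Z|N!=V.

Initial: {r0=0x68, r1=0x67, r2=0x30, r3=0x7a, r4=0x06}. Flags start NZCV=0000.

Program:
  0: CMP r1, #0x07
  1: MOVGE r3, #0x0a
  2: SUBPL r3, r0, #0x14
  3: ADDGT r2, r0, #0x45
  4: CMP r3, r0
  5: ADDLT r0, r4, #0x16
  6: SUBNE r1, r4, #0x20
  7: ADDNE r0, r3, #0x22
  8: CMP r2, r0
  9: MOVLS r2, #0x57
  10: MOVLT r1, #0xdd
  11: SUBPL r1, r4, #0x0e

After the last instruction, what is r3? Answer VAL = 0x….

VAL = 0x54

0: ✓ CMP  NZCV=0010
1: ✓ MOVGE  r3←0x0a
2: ✓ SUBPL  r3←0x54
3: ✓ ADDGT  r2←0xad
4: ✓ CMP  NZCV=1000
5: ✓ ADDLT  r0←0x1c
6: ✓ SUBNE  r1←0xe6
7: ✓ ADDNE  r0←0x76
8: ✓ CMP  NZCV=0011
9: · MOVLS
10: ✓ MOVLT  r1←0xdd
11: ✓ SUBPL  r1←0xf8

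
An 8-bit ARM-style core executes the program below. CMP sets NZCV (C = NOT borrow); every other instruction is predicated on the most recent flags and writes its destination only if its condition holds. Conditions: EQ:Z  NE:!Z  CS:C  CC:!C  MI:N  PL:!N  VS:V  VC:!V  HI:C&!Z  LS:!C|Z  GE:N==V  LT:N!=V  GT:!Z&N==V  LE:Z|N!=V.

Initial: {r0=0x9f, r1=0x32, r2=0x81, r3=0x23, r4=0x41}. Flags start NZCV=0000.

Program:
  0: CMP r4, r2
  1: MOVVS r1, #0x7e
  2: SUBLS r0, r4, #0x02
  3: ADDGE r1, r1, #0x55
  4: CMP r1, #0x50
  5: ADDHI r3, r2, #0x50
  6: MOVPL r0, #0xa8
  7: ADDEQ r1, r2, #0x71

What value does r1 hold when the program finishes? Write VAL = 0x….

VAL = 0xd3

[0] flags=1001 → (cmp)
[1] flags=1001 VS?T → r1=0x7e
[2] flags=1001 LS?T → r0=0x3f
[3] flags=1001 GE?T → r1=0xd3
[4] flags=1010 → (cmp)
[5] flags=1010 HI?T → r3=0xd1
[6] flags=1010 PL?F → skip
[7] flags=1010 EQ?F → skip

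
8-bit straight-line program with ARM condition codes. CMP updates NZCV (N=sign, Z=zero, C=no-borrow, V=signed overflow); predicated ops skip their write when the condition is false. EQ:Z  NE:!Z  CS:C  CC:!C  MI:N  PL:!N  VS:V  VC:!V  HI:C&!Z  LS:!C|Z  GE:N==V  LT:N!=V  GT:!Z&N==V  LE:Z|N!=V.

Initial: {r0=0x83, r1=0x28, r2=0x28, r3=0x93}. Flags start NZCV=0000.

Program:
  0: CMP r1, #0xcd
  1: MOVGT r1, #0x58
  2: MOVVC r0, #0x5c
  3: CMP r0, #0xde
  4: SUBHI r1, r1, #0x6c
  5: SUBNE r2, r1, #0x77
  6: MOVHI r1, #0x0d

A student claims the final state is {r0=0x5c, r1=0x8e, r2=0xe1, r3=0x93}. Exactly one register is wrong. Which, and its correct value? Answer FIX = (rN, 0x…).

FIX = (r1, 0x58)

0: ✓ CMP  NZCV=0000
1: ✓ MOVGT  r1←0x58
2: ✓ MOVVC  r0←0x5c
3: ✓ CMP  NZCV=0000
4: · SUBHI
5: ✓ SUBNE  r2←0xe1
6: · MOVHI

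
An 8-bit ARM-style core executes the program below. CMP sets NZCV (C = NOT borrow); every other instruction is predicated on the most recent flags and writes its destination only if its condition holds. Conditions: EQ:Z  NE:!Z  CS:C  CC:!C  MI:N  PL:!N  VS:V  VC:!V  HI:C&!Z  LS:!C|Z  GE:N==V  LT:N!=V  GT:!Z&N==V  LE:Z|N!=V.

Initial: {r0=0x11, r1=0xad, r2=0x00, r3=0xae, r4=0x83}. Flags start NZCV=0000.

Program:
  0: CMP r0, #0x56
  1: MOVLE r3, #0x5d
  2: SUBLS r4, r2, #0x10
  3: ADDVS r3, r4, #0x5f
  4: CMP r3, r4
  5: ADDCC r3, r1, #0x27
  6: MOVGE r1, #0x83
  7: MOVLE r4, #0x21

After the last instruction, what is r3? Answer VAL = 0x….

0: ✓ CMP  NZCV=1000
1: ✓ MOVLE  r3←0x5d
2: ✓ SUBLS  r4←0xf0
3: · ADDVS
4: ✓ CMP  NZCV=0000
5: ✓ ADDCC  r3←0xd4
6: ✓ MOVGE  r1←0x83
7: · MOVLE

VAL = 0xd4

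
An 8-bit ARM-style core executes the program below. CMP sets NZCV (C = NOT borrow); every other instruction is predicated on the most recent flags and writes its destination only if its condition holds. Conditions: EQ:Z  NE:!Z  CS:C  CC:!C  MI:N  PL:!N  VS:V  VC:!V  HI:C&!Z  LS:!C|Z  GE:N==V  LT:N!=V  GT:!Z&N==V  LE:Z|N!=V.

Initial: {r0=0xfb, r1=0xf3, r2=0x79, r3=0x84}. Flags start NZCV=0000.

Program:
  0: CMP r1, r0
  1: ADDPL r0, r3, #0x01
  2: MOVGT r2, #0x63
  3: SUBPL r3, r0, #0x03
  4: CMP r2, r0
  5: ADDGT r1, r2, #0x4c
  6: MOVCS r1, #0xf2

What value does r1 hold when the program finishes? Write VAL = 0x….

VAL = 0xc5

[0] flags=1000 → (cmp)
[1] flags=1000 PL?F → skip
[2] flags=1000 GT?F → skip
[3] flags=1000 PL?F → skip
[4] flags=0000 → (cmp)
[5] flags=0000 GT?T → r1=0xc5
[6] flags=0000 CS?F → skip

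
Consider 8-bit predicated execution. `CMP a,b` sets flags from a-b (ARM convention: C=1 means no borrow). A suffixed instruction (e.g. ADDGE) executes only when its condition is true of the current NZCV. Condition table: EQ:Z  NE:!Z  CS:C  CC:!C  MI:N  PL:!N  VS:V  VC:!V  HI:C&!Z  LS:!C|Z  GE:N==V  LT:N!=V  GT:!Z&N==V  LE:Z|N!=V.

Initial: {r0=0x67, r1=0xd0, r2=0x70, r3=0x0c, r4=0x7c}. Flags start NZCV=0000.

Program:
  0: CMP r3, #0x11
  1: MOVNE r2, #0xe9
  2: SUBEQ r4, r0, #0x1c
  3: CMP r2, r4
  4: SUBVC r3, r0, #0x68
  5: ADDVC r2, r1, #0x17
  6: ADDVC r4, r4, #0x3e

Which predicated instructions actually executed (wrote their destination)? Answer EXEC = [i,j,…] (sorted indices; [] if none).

[0] flags=1000 → (cmp)
[1] flags=1000 NE?T → r2=0xe9
[2] flags=1000 EQ?F → skip
[3] flags=0011 → (cmp)
[4] flags=0011 VC?F → skip
[5] flags=0011 VC?F → skip
[6] flags=0011 VC?F → skip

EXEC = [1]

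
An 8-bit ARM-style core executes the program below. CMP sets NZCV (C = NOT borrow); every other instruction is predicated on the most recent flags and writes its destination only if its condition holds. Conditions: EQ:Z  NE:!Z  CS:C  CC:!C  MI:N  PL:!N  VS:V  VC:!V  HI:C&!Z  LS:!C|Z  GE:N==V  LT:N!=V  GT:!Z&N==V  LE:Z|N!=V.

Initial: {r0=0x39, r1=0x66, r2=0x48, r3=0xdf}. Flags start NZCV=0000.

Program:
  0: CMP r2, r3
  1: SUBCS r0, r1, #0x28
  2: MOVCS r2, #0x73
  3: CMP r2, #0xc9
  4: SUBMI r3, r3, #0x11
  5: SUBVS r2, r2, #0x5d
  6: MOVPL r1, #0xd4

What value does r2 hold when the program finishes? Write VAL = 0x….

[0] flags=0000 → (cmp)
[1] flags=0000 CS?F → skip
[2] flags=0000 CS?F → skip
[3] flags=0000 → (cmp)
[4] flags=0000 MI?F → skip
[5] flags=0000 VS?F → skip
[6] flags=0000 PL?T → r1=0xd4

VAL = 0x48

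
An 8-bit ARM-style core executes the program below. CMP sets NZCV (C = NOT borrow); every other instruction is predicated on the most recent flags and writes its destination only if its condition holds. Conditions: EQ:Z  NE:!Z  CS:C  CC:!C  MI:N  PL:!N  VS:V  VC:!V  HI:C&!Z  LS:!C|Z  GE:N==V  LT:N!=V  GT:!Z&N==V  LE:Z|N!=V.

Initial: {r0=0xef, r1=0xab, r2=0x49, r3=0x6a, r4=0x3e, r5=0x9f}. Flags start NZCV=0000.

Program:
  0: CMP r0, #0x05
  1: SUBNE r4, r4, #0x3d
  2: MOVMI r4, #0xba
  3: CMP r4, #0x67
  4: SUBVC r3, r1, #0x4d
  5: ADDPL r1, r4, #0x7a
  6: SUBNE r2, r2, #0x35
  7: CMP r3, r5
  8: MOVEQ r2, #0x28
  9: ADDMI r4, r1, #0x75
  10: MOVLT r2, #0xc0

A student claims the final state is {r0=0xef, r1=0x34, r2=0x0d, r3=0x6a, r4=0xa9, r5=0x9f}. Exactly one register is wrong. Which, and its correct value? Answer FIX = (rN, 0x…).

0: ✓ CMP  NZCV=1010
1: ✓ SUBNE  r4←0x01
2: ✓ MOVMI  r4←0xba
3: ✓ CMP  NZCV=0011
4: · SUBVC
5: ✓ ADDPL  r1←0x34
6: ✓ SUBNE  r2←0x14
7: ✓ CMP  NZCV=1001
8: · MOVEQ
9: ✓ ADDMI  r4←0xa9
10: · MOVLT

FIX = (r2, 0x14)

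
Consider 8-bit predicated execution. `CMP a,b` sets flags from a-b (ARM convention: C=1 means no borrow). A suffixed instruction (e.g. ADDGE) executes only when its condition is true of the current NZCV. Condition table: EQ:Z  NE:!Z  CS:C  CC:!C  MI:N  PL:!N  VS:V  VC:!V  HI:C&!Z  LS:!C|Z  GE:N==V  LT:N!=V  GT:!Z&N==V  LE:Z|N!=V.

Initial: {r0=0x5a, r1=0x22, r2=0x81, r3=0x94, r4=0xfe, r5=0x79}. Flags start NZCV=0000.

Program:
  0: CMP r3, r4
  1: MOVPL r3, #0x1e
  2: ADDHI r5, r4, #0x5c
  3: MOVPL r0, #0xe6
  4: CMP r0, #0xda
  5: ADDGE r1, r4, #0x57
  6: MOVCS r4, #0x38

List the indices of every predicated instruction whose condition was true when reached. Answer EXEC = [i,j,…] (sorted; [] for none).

[0] flags=1000 → (cmp)
[1] flags=1000 PL?F → skip
[2] flags=1000 HI?F → skip
[3] flags=1000 PL?F → skip
[4] flags=1001 → (cmp)
[5] flags=1001 GE?T → r1=0x55
[6] flags=1001 CS?F → skip

EXEC = [5]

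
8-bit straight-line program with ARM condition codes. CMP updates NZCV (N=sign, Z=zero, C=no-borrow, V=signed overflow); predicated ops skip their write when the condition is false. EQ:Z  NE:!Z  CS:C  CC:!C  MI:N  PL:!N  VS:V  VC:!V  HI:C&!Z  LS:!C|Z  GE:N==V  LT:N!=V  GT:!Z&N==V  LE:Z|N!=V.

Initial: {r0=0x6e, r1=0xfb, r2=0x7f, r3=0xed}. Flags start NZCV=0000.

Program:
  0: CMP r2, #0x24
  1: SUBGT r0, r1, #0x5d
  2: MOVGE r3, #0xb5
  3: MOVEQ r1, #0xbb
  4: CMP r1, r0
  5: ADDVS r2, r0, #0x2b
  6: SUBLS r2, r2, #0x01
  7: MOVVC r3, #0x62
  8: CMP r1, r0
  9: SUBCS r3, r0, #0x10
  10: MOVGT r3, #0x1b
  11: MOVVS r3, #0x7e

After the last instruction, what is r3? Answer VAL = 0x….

[0] flags=0010 → (cmp)
[1] flags=0010 GT?T → r0=0x9e
[2] flags=0010 GE?T → r3=0xb5
[3] flags=0010 EQ?F → skip
[4] flags=0010 → (cmp)
[5] flags=0010 VS?F → skip
[6] flags=0010 LS?F → skip
[7] flags=0010 VC?T → r3=0x62
[8] flags=0010 → (cmp)
[9] flags=0010 CS?T → r3=0x8e
[10] flags=0010 GT?T → r3=0x1b
[11] flags=0010 VS?F → skip

VAL = 0x1b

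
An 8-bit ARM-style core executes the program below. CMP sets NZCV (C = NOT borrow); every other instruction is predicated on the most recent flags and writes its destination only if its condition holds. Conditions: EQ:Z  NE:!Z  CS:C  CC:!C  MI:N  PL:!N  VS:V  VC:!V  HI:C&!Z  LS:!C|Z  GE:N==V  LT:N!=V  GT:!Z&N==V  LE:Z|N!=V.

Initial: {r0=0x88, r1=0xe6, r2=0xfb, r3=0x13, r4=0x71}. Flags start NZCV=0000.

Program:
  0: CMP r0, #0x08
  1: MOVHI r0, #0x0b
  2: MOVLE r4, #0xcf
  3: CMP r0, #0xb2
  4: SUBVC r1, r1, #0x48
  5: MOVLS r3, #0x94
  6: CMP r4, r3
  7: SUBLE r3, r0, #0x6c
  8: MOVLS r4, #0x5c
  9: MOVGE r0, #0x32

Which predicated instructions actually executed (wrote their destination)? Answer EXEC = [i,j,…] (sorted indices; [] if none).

0: ✓ CMP  NZCV=1010
1: ✓ MOVHI  r0←0x0b
2: ✓ MOVLE  r4←0xcf
3: ✓ CMP  NZCV=0000
4: ✓ SUBVC  r1←0x9e
5: ✓ MOVLS  r3←0x94
6: ✓ CMP  NZCV=0010
7: · SUBLE
8: · MOVLS
9: ✓ MOVGE  r0←0x32

EXEC = [1,2,4,5,9]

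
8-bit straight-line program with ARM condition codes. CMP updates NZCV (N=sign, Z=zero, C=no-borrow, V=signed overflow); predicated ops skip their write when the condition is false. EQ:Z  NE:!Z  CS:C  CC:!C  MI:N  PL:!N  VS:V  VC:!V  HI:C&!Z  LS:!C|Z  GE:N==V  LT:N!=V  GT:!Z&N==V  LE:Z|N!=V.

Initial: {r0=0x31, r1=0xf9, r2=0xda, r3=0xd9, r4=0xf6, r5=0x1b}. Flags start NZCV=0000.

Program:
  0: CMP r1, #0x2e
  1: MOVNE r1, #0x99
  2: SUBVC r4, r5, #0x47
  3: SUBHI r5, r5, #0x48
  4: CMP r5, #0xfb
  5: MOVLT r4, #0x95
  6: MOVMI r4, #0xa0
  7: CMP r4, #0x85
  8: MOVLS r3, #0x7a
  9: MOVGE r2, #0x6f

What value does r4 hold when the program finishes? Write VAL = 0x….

[0] flags=1010 → (cmp)
[1] flags=1010 NE?T → r1=0x99
[2] flags=1010 VC?T → r4=0xd4
[3] flags=1010 HI?T → r5=0xd3
[4] flags=1000 → (cmp)
[5] flags=1000 LT?T → r4=0x95
[6] flags=1000 MI?T → r4=0xa0
[7] flags=0010 → (cmp)
[8] flags=0010 LS?F → skip
[9] flags=0010 GE?T → r2=0x6f

VAL = 0xa0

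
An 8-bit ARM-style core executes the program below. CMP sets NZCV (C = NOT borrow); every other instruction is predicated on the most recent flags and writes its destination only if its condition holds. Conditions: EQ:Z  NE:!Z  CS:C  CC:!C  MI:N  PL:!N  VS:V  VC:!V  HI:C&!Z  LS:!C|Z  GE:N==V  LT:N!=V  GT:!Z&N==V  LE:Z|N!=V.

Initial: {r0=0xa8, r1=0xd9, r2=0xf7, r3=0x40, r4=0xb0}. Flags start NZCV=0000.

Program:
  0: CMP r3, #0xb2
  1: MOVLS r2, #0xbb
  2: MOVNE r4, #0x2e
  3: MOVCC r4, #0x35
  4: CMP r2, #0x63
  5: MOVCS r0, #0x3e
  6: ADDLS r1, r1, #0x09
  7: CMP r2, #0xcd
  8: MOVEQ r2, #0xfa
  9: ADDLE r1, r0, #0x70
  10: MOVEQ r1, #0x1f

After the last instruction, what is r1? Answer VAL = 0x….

VAL = 0xae

0: ✓ CMP  NZCV=1001
1: ✓ MOVLS  r2←0xbb
2: ✓ MOVNE  r4←0x2e
3: ✓ MOVCC  r4←0x35
4: ✓ CMP  NZCV=0011
5: ✓ MOVCS  r0←0x3e
6: · ADDLS
7: ✓ CMP  NZCV=1000
8: · MOVEQ
9: ✓ ADDLE  r1←0xae
10: · MOVEQ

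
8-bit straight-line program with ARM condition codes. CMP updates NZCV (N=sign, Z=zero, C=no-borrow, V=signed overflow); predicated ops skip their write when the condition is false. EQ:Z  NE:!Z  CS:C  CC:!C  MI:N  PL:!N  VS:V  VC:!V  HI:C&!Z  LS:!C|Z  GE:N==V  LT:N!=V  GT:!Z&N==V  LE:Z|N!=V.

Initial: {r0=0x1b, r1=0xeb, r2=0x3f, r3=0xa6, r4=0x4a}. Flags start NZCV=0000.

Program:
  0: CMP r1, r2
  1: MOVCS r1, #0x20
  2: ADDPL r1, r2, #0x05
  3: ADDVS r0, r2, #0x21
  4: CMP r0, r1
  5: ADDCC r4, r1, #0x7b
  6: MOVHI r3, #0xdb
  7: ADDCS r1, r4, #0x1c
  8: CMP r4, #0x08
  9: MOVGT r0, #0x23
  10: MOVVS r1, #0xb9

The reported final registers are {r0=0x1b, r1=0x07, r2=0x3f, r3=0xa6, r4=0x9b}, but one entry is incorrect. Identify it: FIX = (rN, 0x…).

FIX = (r1, 0x20)

[0] flags=1010 → (cmp)
[1] flags=1010 CS?T → r1=0x20
[2] flags=1010 PL?F → skip
[3] flags=1010 VS?F → skip
[4] flags=1000 → (cmp)
[5] flags=1000 CC?T → r4=0x9b
[6] flags=1000 HI?F → skip
[7] flags=1000 CS?F → skip
[8] flags=1010 → (cmp)
[9] flags=1010 GT?F → skip
[10] flags=1010 VS?F → skip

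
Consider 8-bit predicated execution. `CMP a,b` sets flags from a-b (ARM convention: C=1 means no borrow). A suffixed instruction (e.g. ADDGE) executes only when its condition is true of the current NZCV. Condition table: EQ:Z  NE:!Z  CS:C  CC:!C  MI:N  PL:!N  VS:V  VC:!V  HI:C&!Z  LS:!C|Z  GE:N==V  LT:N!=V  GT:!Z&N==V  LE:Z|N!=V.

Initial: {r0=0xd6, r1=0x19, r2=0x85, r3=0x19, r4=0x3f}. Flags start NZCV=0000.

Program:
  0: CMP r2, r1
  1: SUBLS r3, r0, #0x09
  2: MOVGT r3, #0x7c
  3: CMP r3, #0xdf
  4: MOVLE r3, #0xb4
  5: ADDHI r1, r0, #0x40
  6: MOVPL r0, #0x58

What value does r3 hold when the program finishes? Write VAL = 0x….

[0] flags=0011 → (cmp)
[1] flags=0011 LS?F → skip
[2] flags=0011 GT?F → skip
[3] flags=0000 → (cmp)
[4] flags=0000 LE?F → skip
[5] flags=0000 HI?F → skip
[6] flags=0000 PL?T → r0=0x58

VAL = 0x19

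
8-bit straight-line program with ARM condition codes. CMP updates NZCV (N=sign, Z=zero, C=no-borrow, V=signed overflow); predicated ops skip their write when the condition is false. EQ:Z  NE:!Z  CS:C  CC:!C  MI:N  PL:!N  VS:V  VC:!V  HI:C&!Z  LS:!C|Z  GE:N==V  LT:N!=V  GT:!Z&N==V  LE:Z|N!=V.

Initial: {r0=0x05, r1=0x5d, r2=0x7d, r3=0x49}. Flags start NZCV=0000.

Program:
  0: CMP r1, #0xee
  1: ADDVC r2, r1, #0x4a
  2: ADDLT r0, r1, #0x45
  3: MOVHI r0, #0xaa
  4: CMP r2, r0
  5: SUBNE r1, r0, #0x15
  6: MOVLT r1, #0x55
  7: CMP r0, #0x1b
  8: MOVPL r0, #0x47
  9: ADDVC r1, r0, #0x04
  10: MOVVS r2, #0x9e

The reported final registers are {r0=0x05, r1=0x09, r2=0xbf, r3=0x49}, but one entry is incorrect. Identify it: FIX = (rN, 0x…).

0: ✓ CMP  NZCV=0000
1: ✓ ADDVC  r2←0xa7
2: · ADDLT
3: · MOVHI
4: ✓ CMP  NZCV=1010
5: ✓ SUBNE  r1←0xf0
6: ✓ MOVLT  r1←0x55
7: ✓ CMP  NZCV=1000
8: · MOVPL
9: ✓ ADDVC  r1←0x09
10: · MOVVS

FIX = (r2, 0xa7)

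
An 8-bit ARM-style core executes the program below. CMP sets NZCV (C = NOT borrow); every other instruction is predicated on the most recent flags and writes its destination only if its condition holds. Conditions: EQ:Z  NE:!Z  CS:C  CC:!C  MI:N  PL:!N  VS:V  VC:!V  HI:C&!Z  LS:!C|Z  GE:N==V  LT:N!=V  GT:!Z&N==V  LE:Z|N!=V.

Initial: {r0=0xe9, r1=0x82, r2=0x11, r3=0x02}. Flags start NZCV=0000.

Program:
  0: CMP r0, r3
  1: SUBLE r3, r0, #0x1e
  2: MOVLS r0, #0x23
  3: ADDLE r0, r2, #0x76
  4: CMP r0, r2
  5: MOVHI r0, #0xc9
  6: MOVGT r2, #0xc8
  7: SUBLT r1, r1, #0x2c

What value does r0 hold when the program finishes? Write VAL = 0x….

VAL = 0xc9

0: ✓ CMP  NZCV=1010
1: ✓ SUBLE  r3←0xcb
2: · MOVLS
3: ✓ ADDLE  r0←0x87
4: ✓ CMP  NZCV=0011
5: ✓ MOVHI  r0←0xc9
6: · MOVGT
7: ✓ SUBLT  r1←0x56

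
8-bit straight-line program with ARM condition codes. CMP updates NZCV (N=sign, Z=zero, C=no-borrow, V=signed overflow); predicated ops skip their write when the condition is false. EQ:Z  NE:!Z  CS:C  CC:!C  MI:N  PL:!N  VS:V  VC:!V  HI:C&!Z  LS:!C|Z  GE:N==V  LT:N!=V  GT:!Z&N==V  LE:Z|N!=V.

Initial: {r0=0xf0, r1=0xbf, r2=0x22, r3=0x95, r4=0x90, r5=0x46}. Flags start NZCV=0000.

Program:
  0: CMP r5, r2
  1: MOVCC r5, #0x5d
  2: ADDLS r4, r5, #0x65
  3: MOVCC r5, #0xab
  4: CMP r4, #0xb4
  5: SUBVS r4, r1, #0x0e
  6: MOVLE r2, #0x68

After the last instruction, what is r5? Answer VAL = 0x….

VAL = 0x46

[0] flags=0010 → (cmp)
[1] flags=0010 CC?F → skip
[2] flags=0010 LS?F → skip
[3] flags=0010 CC?F → skip
[4] flags=1000 → (cmp)
[5] flags=1000 VS?F → skip
[6] flags=1000 LE?T → r2=0x68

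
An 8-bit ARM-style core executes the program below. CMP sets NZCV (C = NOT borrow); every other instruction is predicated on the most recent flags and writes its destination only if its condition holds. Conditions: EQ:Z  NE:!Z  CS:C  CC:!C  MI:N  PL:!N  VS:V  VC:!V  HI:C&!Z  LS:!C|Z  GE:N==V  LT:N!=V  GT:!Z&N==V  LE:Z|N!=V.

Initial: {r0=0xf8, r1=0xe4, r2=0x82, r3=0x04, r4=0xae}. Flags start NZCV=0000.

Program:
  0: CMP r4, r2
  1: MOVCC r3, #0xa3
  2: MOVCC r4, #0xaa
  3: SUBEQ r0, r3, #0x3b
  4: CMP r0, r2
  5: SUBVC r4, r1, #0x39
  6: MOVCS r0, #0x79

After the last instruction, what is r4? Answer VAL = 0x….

VAL = 0xab

0: ✓ CMP  NZCV=0010
1: · MOVCC
2: · MOVCC
3: · SUBEQ
4: ✓ CMP  NZCV=0010
5: ✓ SUBVC  r4←0xab
6: ✓ MOVCS  r0←0x79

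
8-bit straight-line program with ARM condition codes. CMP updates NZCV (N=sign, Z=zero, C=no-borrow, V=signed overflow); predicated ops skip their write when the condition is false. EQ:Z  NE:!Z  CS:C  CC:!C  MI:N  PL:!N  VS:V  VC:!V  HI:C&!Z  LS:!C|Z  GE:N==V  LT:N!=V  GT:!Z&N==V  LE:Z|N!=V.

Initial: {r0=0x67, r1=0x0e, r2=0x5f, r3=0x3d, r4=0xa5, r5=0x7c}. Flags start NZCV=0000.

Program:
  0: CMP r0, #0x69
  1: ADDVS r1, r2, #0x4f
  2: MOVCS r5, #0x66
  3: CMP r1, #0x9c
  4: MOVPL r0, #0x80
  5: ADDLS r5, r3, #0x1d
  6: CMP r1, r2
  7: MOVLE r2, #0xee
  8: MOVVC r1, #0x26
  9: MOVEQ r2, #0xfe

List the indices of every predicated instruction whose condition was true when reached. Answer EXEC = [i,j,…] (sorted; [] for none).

EXEC = [4,5,7,8]

0: ✓ CMP  NZCV=1000
1: · ADDVS
2: · MOVCS
3: ✓ CMP  NZCV=0000
4: ✓ MOVPL  r0←0x80
5: ✓ ADDLS  r5←0x5a
6: ✓ CMP  NZCV=1000
7: ✓ MOVLE  r2←0xee
8: ✓ MOVVC  r1←0x26
9: · MOVEQ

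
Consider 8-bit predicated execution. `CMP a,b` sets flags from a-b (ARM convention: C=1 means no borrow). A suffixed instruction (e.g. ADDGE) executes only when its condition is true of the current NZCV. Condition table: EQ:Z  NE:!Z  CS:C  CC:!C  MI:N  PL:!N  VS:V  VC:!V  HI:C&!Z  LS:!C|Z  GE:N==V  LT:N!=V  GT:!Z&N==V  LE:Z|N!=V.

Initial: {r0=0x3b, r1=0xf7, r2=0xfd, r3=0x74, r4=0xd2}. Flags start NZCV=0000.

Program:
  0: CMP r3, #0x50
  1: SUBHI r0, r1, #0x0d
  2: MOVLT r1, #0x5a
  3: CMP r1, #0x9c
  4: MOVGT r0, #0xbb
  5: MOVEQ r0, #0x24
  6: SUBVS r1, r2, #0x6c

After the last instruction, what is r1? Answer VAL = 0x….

VAL = 0xf7

0: ✓ CMP  NZCV=0010
1: ✓ SUBHI  r0←0xea
2: · MOVLT
3: ✓ CMP  NZCV=0010
4: ✓ MOVGT  r0←0xbb
5: · MOVEQ
6: · SUBVS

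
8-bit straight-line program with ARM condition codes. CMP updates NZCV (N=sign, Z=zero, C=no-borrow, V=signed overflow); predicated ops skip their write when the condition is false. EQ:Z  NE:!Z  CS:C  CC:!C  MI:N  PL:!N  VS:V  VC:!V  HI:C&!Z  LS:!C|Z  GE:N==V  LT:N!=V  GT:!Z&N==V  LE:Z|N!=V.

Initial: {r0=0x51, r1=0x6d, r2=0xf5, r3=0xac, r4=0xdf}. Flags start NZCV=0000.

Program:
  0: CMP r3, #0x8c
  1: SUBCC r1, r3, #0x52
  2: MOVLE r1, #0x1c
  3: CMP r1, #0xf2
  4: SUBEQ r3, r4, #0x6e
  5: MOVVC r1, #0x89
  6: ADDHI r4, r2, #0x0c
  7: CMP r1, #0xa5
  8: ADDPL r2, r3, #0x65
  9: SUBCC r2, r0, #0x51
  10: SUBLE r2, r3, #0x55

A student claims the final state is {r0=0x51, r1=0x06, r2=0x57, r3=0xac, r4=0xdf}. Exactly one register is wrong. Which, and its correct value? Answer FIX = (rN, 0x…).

FIX = (r1, 0x89)

0: ✓ CMP  NZCV=0010
1: · SUBCC
2: · MOVLE
3: ✓ CMP  NZCV=0000
4: · SUBEQ
5: ✓ MOVVC  r1←0x89
6: · ADDHI
7: ✓ CMP  NZCV=1000
8: · ADDPL
9: ✓ SUBCC  r2←0x00
10: ✓ SUBLE  r2←0x57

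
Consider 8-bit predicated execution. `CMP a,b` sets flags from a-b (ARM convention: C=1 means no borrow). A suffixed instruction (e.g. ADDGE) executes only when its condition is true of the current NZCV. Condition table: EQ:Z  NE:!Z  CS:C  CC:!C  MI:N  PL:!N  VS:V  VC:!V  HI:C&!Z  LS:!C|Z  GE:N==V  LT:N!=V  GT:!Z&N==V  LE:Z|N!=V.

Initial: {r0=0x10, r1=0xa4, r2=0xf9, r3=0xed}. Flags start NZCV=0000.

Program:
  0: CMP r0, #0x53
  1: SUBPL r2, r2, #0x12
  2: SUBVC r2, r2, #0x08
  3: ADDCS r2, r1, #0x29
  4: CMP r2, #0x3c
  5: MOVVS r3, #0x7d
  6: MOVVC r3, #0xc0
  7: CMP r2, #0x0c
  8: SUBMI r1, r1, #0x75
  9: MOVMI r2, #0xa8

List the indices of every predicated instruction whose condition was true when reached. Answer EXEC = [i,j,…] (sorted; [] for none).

EXEC = [2,6,8,9]

0: ✓ CMP  NZCV=1000
1: · SUBPL
2: ✓ SUBVC  r2←0xf1
3: · ADDCS
4: ✓ CMP  NZCV=1010
5: · MOVVS
6: ✓ MOVVC  r3←0xc0
7: ✓ CMP  NZCV=1010
8: ✓ SUBMI  r1←0x2f
9: ✓ MOVMI  r2←0xa8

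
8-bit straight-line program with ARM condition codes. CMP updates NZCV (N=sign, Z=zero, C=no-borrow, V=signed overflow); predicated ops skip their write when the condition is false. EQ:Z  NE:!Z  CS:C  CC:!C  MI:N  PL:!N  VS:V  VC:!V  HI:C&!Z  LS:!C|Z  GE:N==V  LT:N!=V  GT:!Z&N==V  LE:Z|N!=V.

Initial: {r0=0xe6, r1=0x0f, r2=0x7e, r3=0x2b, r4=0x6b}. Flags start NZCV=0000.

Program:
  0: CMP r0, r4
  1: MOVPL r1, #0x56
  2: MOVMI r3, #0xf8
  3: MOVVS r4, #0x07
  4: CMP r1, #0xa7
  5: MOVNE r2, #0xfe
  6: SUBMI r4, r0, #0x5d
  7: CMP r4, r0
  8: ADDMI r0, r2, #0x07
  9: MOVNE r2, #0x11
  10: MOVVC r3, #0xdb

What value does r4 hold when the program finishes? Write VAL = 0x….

VAL = 0x89

0: ✓ CMP  NZCV=0011
1: ✓ MOVPL  r1←0x56
2: · MOVMI
3: ✓ MOVVS  r4←0x07
4: ✓ CMP  NZCV=1001
5: ✓ MOVNE  r2←0xfe
6: ✓ SUBMI  r4←0x89
7: ✓ CMP  NZCV=1000
8: ✓ ADDMI  r0←0x05
9: ✓ MOVNE  r2←0x11
10: ✓ MOVVC  r3←0xdb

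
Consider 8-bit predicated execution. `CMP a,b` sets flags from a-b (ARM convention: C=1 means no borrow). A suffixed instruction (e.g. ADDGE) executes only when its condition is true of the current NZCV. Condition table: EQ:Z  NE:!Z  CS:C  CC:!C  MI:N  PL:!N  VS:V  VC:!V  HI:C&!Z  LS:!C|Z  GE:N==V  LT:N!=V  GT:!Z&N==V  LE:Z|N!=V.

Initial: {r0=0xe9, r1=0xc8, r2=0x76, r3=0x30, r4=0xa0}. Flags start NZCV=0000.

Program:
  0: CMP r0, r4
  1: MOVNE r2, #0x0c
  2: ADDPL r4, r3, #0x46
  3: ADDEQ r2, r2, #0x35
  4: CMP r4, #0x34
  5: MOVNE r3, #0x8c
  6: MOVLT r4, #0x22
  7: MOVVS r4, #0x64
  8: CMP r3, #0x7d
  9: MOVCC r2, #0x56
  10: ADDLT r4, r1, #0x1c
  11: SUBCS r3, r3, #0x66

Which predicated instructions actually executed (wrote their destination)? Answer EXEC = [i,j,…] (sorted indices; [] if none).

0: ✓ CMP  NZCV=0010
1: ✓ MOVNE  r2←0x0c
2: ✓ ADDPL  r4←0x76
3: · ADDEQ
4: ✓ CMP  NZCV=0010
5: ✓ MOVNE  r3←0x8c
6: · MOVLT
7: · MOVVS
8: ✓ CMP  NZCV=0011
9: · MOVCC
10: ✓ ADDLT  r4←0xe4
11: ✓ SUBCS  r3←0x26

EXEC = [1,2,5,10,11]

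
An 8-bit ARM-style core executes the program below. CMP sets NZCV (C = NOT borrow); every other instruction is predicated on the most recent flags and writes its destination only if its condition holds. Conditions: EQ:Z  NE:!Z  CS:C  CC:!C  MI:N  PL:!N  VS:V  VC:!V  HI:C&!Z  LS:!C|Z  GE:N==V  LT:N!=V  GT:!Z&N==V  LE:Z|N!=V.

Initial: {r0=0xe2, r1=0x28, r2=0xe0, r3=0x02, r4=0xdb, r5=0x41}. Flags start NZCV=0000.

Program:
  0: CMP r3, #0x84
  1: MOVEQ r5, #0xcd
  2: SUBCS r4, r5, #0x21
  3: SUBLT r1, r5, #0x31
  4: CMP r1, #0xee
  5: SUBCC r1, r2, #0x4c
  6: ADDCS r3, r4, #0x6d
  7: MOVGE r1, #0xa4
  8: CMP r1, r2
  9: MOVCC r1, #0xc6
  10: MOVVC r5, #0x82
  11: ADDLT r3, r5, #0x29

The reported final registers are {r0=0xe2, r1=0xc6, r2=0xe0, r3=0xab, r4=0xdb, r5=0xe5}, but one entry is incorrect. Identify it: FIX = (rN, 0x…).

0: ✓ CMP  NZCV=0000
1: · MOVEQ
2: · SUBCS
3: · SUBLT
4: ✓ CMP  NZCV=0000
5: ✓ SUBCC  r1←0x94
6: · ADDCS
7: ✓ MOVGE  r1←0xa4
8: ✓ CMP  NZCV=1000
9: ✓ MOVCC  r1←0xc6
10: ✓ MOVVC  r5←0x82
11: ✓ ADDLT  r3←0xab

FIX = (r5, 0x82)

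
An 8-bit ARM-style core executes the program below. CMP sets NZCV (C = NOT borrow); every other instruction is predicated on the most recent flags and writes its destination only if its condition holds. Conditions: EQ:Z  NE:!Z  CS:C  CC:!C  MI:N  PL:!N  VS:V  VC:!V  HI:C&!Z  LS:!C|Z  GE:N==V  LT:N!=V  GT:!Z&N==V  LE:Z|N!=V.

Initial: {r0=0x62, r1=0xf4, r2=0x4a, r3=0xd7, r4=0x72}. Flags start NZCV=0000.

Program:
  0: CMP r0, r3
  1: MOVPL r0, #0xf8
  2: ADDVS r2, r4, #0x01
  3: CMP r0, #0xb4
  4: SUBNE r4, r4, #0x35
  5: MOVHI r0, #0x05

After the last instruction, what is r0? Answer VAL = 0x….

VAL = 0x62

0: ✓ CMP  NZCV=1001
1: · MOVPL
2: ✓ ADDVS  r2←0x73
3: ✓ CMP  NZCV=1001
4: ✓ SUBNE  r4←0x3d
5: · MOVHI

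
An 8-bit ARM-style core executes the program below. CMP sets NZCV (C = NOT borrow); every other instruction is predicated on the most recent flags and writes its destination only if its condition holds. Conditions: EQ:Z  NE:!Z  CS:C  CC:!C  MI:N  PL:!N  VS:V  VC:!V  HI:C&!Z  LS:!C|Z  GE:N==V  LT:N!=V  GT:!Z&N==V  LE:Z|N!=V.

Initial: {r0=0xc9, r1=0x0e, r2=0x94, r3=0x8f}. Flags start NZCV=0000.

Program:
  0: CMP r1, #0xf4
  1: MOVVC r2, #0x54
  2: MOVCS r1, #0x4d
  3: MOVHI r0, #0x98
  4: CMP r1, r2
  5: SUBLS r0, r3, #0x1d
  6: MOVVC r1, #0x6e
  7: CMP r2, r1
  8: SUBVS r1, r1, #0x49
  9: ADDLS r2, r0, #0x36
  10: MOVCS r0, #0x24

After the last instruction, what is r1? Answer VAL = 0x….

0: ✓ CMP  NZCV=0000
1: ✓ MOVVC  r2←0x54
2: · MOVCS
3: · MOVHI
4: ✓ CMP  NZCV=1000
5: ✓ SUBLS  r0←0x72
6: ✓ MOVVC  r1←0x6e
7: ✓ CMP  NZCV=1000
8: · SUBVS
9: ✓ ADDLS  r2←0xa8
10: · MOVCS

VAL = 0x6e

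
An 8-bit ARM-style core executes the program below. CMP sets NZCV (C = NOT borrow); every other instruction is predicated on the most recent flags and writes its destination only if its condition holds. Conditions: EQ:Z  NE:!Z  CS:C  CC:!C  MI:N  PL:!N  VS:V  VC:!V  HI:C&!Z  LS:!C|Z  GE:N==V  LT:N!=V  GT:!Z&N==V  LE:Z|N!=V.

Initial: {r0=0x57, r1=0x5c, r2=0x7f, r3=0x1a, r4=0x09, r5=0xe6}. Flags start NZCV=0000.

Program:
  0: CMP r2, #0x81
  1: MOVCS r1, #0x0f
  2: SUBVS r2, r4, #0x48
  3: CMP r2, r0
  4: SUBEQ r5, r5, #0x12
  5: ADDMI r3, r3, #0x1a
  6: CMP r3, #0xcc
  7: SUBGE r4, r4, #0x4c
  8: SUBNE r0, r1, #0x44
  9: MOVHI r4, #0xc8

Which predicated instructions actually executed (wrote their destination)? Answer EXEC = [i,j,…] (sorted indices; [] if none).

EXEC = [2,7,8]

0: ✓ CMP  NZCV=1001
1: · MOVCS
2: ✓ SUBVS  r2←0xc1
3: ✓ CMP  NZCV=0011
4: · SUBEQ
5: · ADDMI
6: ✓ CMP  NZCV=0000
7: ✓ SUBGE  r4←0xbd
8: ✓ SUBNE  r0←0x18
9: · MOVHI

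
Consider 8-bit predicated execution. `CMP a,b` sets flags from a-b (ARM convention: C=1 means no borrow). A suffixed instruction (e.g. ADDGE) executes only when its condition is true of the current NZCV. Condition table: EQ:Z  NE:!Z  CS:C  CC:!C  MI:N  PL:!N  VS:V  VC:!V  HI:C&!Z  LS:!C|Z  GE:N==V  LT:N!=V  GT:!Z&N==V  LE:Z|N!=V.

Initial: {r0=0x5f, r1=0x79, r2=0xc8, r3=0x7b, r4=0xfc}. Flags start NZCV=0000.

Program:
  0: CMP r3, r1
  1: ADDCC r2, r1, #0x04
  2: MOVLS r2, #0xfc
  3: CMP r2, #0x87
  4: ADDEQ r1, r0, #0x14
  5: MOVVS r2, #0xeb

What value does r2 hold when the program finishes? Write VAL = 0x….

VAL = 0xc8

0: ✓ CMP  NZCV=0010
1: · ADDCC
2: · MOVLS
3: ✓ CMP  NZCV=0010
4: · ADDEQ
5: · MOVVS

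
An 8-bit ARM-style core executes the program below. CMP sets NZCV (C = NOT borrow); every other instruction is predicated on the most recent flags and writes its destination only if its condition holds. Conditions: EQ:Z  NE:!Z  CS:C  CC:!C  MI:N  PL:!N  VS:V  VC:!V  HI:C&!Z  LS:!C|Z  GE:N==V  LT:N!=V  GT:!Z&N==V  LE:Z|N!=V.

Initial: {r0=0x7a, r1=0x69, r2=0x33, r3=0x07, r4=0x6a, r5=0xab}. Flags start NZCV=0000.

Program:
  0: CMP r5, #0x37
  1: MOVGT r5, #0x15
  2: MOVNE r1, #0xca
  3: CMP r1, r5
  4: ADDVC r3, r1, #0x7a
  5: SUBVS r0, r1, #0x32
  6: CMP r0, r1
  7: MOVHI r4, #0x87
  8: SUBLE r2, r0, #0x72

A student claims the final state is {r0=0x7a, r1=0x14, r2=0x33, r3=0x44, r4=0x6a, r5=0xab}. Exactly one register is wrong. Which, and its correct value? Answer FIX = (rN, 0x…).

FIX = (r1, 0xca)

0: ✓ CMP  NZCV=0011
1: · MOVGT
2: ✓ MOVNE  r1←0xca
3: ✓ CMP  NZCV=0010
4: ✓ ADDVC  r3←0x44
5: · SUBVS
6: ✓ CMP  NZCV=1001
7: · MOVHI
8: · SUBLE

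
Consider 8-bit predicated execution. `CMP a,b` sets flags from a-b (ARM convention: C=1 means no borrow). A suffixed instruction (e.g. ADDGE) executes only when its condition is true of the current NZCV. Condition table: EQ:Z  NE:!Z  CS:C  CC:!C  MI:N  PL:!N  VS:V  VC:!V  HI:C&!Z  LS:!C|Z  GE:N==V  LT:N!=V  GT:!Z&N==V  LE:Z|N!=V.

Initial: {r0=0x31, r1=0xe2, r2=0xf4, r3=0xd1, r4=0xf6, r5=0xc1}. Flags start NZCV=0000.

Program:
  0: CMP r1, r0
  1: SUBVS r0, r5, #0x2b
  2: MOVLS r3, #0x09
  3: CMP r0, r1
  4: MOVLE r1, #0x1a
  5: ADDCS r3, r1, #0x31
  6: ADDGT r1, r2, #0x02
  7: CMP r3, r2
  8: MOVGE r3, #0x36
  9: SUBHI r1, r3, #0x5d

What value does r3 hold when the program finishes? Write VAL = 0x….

VAL = 0xd1

[0] flags=1010 → (cmp)
[1] flags=1010 VS?F → skip
[2] flags=1010 LS?F → skip
[3] flags=0000 → (cmp)
[4] flags=0000 LE?F → skip
[5] flags=0000 CS?F → skip
[6] flags=0000 GT?T → r1=0xf6
[7] flags=1000 → (cmp)
[8] flags=1000 GE?F → skip
[9] flags=1000 HI?F → skip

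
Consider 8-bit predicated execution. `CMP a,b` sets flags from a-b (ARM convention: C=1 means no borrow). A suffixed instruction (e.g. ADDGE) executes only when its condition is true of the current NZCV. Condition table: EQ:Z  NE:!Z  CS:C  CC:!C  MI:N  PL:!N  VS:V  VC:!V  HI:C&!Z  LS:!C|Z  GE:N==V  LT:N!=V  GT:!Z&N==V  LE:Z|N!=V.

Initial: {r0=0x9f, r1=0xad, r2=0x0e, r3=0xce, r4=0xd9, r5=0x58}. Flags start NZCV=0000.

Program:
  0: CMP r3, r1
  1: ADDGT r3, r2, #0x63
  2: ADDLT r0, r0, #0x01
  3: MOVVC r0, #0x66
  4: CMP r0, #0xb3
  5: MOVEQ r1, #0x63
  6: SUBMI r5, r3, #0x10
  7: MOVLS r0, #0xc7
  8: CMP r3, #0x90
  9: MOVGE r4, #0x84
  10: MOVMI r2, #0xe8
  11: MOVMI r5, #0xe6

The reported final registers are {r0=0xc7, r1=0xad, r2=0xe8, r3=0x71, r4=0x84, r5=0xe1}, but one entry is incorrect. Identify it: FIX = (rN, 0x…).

0: ✓ CMP  NZCV=0010
1: ✓ ADDGT  r3←0x71
2: · ADDLT
3: ✓ MOVVC  r0←0x66
4: ✓ CMP  NZCV=1001
5: · MOVEQ
6: ✓ SUBMI  r5←0x61
7: ✓ MOVLS  r0←0xc7
8: ✓ CMP  NZCV=1001
9: ✓ MOVGE  r4←0x84
10: ✓ MOVMI  r2←0xe8
11: ✓ MOVMI  r5←0xe6

FIX = (r5, 0xe6)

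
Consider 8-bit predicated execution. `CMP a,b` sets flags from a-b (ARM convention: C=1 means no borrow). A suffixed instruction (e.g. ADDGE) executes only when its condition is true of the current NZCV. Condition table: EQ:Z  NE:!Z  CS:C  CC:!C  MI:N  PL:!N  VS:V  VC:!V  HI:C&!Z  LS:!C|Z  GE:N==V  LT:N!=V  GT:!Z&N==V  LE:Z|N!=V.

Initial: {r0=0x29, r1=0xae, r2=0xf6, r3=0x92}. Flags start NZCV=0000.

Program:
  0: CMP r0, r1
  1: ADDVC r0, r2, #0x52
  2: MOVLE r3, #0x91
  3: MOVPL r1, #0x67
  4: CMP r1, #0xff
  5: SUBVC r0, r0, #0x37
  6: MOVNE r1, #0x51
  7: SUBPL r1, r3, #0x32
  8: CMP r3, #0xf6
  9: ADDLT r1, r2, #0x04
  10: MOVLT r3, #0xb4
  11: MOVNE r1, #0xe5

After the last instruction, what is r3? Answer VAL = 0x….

[0] flags=0000 → (cmp)
[1] flags=0000 VC?T → r0=0x48
[2] flags=0000 LE?F → skip
[3] flags=0000 PL?T → r1=0x67
[4] flags=0000 → (cmp)
[5] flags=0000 VC?T → r0=0x11
[6] flags=0000 NE?T → r1=0x51
[7] flags=0000 PL?T → r1=0x60
[8] flags=1000 → (cmp)
[9] flags=1000 LT?T → r1=0xfa
[10] flags=1000 LT?T → r3=0xb4
[11] flags=1000 NE?T → r1=0xe5

VAL = 0xb4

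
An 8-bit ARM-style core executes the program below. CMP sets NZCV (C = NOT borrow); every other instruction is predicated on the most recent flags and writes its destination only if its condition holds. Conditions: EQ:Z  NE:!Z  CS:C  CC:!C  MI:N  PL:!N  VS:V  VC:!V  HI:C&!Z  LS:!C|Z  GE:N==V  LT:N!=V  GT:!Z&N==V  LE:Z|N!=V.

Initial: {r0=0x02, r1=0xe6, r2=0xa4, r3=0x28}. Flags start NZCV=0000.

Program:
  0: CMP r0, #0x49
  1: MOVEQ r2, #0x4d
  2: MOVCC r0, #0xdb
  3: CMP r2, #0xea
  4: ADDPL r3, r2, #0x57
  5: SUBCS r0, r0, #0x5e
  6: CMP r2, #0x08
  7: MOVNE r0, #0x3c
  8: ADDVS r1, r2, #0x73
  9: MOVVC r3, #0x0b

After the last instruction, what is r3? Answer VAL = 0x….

0: ✓ CMP  NZCV=1000
1: · MOVEQ
2: ✓ MOVCC  r0←0xdb
3: ✓ CMP  NZCV=1000
4: · ADDPL
5: · SUBCS
6: ✓ CMP  NZCV=1010
7: ✓ MOVNE  r0←0x3c
8: · ADDVS
9: ✓ MOVVC  r3←0x0b

VAL = 0x0b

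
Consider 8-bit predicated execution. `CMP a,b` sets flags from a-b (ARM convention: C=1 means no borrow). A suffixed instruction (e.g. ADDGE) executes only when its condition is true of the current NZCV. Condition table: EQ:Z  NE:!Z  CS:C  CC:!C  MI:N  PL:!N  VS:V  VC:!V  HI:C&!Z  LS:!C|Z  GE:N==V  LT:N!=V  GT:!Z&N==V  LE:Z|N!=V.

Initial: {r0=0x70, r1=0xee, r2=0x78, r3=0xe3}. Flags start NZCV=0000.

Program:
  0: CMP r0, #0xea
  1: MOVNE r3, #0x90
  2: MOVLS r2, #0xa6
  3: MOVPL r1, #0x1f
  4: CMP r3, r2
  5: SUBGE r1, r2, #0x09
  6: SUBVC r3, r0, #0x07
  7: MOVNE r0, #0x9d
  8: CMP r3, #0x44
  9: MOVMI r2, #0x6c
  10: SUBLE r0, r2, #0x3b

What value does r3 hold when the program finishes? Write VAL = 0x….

0: ✓ CMP  NZCV=1001
1: ✓ MOVNE  r3←0x90
2: ✓ MOVLS  r2←0xa6
3: · MOVPL
4: ✓ CMP  NZCV=1000
5: · SUBGE
6: ✓ SUBVC  r3←0x69
7: ✓ MOVNE  r0←0x9d
8: ✓ CMP  NZCV=0010
9: · MOVMI
10: · SUBLE

VAL = 0x69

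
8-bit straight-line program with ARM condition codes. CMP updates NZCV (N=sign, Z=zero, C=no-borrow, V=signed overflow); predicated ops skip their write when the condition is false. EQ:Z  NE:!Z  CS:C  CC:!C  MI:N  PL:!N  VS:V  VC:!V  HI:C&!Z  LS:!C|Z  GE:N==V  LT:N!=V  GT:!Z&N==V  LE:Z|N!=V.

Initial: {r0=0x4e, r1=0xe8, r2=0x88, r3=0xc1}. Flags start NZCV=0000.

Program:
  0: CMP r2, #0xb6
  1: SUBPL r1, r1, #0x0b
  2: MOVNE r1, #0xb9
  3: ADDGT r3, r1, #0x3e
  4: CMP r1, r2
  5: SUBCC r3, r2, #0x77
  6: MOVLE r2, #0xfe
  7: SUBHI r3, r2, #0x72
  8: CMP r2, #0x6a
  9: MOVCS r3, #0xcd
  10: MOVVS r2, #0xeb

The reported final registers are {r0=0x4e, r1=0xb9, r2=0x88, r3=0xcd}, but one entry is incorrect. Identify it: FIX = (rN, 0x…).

[0] flags=1000 → (cmp)
[1] flags=1000 PL?F → skip
[2] flags=1000 NE?T → r1=0xb9
[3] flags=1000 GT?F → skip
[4] flags=0010 → (cmp)
[5] flags=0010 CC?F → skip
[6] flags=0010 LE?F → skip
[7] flags=0010 HI?T → r3=0x16
[8] flags=0011 → (cmp)
[9] flags=0011 CS?T → r3=0xcd
[10] flags=0011 VS?T → r2=0xeb

FIX = (r2, 0xeb)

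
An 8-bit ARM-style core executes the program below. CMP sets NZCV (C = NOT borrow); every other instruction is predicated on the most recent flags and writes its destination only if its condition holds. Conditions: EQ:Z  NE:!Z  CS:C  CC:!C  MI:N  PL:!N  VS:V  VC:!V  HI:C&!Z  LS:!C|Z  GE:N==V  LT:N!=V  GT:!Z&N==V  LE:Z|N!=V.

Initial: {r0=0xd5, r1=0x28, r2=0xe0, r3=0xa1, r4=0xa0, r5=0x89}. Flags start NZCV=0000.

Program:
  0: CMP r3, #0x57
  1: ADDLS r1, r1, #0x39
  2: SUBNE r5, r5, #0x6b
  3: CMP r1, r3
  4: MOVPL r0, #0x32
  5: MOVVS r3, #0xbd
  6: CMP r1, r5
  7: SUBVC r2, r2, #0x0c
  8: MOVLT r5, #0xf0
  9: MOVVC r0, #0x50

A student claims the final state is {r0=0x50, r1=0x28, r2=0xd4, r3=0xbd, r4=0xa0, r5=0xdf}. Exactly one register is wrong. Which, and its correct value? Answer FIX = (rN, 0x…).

FIX = (r5, 0x1e)

0: ✓ CMP  NZCV=0011
1: · ADDLS
2: ✓ SUBNE  r5←0x1e
3: ✓ CMP  NZCV=1001
4: · MOVPL
5: ✓ MOVVS  r3←0xbd
6: ✓ CMP  NZCV=0010
7: ✓ SUBVC  r2←0xd4
8: · MOVLT
9: ✓ MOVVC  r0←0x50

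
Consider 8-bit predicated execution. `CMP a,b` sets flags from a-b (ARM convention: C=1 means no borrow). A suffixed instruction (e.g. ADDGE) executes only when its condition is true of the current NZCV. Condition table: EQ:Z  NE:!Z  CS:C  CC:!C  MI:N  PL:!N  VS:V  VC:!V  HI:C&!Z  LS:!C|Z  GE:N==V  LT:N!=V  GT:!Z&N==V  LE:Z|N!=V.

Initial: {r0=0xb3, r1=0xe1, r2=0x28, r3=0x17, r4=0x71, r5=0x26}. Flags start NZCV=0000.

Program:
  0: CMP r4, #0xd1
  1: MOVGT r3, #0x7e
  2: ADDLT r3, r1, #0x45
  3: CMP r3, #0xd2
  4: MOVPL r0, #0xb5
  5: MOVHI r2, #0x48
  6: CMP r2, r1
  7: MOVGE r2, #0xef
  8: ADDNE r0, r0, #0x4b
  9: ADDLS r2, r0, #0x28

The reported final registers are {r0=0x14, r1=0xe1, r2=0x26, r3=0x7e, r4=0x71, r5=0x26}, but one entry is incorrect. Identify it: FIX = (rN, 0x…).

0: ✓ CMP  NZCV=1001
1: ✓ MOVGT  r3←0x7e
2: · ADDLT
3: ✓ CMP  NZCV=1001
4: · MOVPL
5: · MOVHI
6: ✓ CMP  NZCV=0000
7: ✓ MOVGE  r2←0xef
8: ✓ ADDNE  r0←0xfe
9: ✓ ADDLS  r2←0x26

FIX = (r0, 0xfe)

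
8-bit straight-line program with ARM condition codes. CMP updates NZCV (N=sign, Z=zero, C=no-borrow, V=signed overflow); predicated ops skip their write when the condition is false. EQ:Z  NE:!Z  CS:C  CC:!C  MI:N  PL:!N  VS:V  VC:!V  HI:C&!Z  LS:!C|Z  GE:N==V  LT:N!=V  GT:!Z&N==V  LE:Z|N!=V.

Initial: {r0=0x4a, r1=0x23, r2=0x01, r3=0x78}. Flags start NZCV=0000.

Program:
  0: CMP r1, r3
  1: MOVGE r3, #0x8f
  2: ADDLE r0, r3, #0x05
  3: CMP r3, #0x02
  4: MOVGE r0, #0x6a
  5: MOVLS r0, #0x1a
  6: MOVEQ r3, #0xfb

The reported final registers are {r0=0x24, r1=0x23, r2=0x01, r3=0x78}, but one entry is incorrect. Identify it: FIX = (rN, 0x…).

0: ✓ CMP  NZCV=1000
1: · MOVGE
2: ✓ ADDLE  r0←0x7d
3: ✓ CMP  NZCV=0010
4: ✓ MOVGE  r0←0x6a
5: · MOVLS
6: · MOVEQ

FIX = (r0, 0x6a)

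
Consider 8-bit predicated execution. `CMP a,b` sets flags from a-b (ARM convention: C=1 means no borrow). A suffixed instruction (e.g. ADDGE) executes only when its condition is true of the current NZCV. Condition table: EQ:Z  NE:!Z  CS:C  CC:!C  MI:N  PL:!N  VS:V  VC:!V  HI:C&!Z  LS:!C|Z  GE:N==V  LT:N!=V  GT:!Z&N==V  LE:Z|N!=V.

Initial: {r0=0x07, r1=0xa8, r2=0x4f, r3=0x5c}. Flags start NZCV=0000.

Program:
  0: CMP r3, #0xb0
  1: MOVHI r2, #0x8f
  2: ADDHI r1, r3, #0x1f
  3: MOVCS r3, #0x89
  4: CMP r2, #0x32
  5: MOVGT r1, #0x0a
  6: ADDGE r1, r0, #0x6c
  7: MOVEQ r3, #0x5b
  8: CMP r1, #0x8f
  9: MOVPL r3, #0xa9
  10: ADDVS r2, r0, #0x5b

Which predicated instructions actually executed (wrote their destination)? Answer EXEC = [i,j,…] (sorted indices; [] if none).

EXEC = [5,6,10]

[0] flags=1001 → (cmp)
[1] flags=1001 HI?F → skip
[2] flags=1001 HI?F → skip
[3] flags=1001 CS?F → skip
[4] flags=0010 → (cmp)
[5] flags=0010 GT?T → r1=0x0a
[6] flags=0010 GE?T → r1=0x73
[7] flags=0010 EQ?F → skip
[8] flags=1001 → (cmp)
[9] flags=1001 PL?F → skip
[10] flags=1001 VS?T → r2=0x62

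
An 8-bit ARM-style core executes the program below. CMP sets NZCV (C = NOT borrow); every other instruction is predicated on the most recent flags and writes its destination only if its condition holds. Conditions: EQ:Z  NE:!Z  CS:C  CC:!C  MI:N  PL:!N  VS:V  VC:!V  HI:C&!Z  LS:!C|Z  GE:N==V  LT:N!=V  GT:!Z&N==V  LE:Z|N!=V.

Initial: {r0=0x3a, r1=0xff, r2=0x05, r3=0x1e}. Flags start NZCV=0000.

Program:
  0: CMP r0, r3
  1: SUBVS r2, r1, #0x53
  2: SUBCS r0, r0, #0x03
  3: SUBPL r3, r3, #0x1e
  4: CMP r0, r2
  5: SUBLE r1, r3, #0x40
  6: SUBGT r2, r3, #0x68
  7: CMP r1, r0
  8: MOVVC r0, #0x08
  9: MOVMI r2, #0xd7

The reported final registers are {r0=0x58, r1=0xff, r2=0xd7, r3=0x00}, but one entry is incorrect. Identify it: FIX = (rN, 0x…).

[0] flags=0010 → (cmp)
[1] flags=0010 VS?F → skip
[2] flags=0010 CS?T → r0=0x37
[3] flags=0010 PL?T → r3=0x00
[4] flags=0010 → (cmp)
[5] flags=0010 LE?F → skip
[6] flags=0010 GT?T → r2=0x98
[7] flags=1010 → (cmp)
[8] flags=1010 VC?T → r0=0x08
[9] flags=1010 MI?T → r2=0xd7

FIX = (r0, 0x08)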